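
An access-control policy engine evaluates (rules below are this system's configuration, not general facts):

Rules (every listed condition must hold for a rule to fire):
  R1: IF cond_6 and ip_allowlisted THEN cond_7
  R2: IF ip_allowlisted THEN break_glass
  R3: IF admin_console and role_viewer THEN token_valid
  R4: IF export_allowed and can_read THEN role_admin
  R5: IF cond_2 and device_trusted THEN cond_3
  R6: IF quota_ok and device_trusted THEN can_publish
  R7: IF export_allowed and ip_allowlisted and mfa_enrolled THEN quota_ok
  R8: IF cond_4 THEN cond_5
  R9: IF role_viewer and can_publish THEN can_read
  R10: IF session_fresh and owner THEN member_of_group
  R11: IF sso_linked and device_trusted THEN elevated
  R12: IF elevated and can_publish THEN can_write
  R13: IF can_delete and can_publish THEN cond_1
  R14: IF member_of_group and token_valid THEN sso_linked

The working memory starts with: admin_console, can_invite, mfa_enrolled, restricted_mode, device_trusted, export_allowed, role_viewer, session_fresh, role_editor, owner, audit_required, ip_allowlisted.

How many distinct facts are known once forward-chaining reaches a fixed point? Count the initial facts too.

Round 1: R2 [IF ip_allowlisted THEN break_glass]; R3 [IF admin_console and role_viewer THEN token_valid]; R7 [IF export_allowed and ip_allowlisted and mfa_enrolled THEN quota_ok]; R10 [IF session_fresh and owner THEN member_of_group]. Adds break_glass, token_valid, quota_ok, member_of_group.
Round 2: R6 [IF quota_ok and device_trusted THEN can_publish]; R14 [IF member_of_group and token_valid THEN sso_linked]. Adds can_publish, sso_linked.
Round 3: R9 [IF role_viewer and can_publish THEN can_read]; R11 [IF sso_linked and device_trusted THEN elevated]. Adds can_read, elevated.
Round 4: R4 [IF export_allowed and can_read THEN role_admin]; R12 [IF elevated and can_publish THEN can_write]. Adds role_admin, can_write.
Closure: {admin_console, audit_required, break_glass, can_invite, can_publish, can_read, can_write, device_trusted, elevated, export_allowed, ip_allowlisted, member_of_group, mfa_enrolled, owner, quota_ok, restricted_mode, role_admin, role_editor, role_viewer, session_fresh, sso_linked, token_valid} — 22 facts.

22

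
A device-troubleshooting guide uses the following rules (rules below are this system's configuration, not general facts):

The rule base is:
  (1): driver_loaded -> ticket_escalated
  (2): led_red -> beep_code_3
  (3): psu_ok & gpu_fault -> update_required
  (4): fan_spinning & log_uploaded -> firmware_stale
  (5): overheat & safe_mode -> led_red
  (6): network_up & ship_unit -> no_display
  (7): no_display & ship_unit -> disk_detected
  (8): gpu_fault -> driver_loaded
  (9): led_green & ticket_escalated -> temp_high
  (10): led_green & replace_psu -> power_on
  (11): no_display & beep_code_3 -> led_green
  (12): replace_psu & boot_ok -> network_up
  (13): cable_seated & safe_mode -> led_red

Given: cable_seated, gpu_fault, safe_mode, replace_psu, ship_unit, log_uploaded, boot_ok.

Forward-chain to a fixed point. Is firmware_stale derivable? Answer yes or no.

no

Round 1 — (8), (12), (13), derive driver_loaded, network_up, led_red.
Round 2 — (1), (2), (6), derive ticket_escalated, beep_code_3, no_display.
Round 3 — (7), (11), derive disk_detected, led_green.
Round 4 — (9), (10), derive temp_high, power_on.
Fixed point reached. firmware_stale is concluded only by (4); (4) needs fan_spinning (never derived).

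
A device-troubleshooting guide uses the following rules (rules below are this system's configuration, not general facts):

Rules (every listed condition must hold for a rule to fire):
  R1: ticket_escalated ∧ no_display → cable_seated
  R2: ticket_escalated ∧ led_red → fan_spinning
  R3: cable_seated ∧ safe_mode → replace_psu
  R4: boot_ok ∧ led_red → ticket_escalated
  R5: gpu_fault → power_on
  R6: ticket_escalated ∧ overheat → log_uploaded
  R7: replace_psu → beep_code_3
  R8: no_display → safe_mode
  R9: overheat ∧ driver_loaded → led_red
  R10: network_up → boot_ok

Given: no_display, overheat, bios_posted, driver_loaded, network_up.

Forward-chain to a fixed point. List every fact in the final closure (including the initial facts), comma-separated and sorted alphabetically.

beep_code_3, bios_posted, boot_ok, cable_seated, driver_loaded, fan_spinning, led_red, log_uploaded, network_up, no_display, overheat, replace_psu, safe_mode, ticket_escalated

Round 1 fires R8, R9, R10, giving safe_mode, led_red, boot_ok.
Round 2 fires R4, giving ticket_escalated.
Round 3 fires R1, R2, R6, giving cable_seated, fan_spinning, log_uploaded.
Round 4 fires R3, giving replace_psu.
Round 5 fires R7, giving beep_code_3.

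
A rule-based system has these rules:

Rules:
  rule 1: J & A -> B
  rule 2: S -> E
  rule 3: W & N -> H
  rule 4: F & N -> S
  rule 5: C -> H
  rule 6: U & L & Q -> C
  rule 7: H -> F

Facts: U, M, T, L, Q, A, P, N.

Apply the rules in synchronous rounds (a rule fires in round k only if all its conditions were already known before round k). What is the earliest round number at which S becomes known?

[1] rule 6 [U & L & Q -> C]. ⇒ new: C.
[2] rule 5 [C -> H]. ⇒ new: H.
[3] rule 7 [H -> F]. ⇒ new: F.
[4] rule 4 [F & N -> S]. ⇒ new: S.
S first appears in round 4.

4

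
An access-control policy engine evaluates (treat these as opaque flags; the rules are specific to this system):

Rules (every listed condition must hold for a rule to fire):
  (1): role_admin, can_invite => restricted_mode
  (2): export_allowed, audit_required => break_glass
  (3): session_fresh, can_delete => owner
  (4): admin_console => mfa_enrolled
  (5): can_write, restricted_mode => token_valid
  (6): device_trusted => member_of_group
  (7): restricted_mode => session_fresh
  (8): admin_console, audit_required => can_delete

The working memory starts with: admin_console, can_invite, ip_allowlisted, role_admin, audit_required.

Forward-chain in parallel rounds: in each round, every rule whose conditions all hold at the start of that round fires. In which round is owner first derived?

Round 1 — (1), (4), (8), derive restricted_mode, mfa_enrolled, can_delete.
Round 2 — (7), derive session_fresh.
Round 3 — (3), derive owner.
owner first appears in round 3.

3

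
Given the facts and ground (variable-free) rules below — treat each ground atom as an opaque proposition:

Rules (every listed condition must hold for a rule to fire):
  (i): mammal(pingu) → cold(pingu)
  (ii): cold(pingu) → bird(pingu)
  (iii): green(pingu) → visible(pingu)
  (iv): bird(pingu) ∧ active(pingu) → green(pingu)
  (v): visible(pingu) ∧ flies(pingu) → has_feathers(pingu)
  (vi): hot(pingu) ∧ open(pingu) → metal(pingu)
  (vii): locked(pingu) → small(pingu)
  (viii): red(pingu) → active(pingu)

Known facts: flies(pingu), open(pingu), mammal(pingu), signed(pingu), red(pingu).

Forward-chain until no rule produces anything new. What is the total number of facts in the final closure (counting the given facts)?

11

Round 1: (i) [mammal(pingu) → cold(pingu)]; (viii) [red(pingu) → active(pingu)]. New: cold(pingu), active(pingu).
Round 2: (ii) [cold(pingu) → bird(pingu)]. New: bird(pingu).
Round 3: (iv) [bird(pingu) ∧ active(pingu) → green(pingu)]. New: green(pingu).
Round 4: (iii) [green(pingu) → visible(pingu)]. New: visible(pingu).
Round 5: (v) [visible(pingu) ∧ flies(pingu) → has_feathers(pingu)]. New: has_feathers(pingu).
Closure: {active(pingu), bird(pingu), cold(pingu), flies(pingu), green(pingu), has_feathers(pingu), mammal(pingu), open(pingu), red(pingu), signed(pingu), visible(pingu)} — 11 facts.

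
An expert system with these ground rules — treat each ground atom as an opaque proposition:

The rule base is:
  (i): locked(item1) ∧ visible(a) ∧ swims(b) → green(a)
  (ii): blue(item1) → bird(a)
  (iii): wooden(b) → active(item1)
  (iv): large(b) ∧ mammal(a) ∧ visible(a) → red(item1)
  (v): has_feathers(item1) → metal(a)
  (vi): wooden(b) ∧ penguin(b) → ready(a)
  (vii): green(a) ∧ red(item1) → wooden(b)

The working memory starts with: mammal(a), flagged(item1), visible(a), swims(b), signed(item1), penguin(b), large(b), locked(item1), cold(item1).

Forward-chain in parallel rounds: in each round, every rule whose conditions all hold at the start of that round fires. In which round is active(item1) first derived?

Round 1: (i) [locked(item1) ∧ visible(a) ∧ swims(b) → green(a)]; (iv) [large(b) ∧ mammal(a) ∧ visible(a) → red(item1)]. New: green(a), red(item1).
Round 2: (vii) [green(a) ∧ red(item1) → wooden(b)]. New: wooden(b).
Round 3: (iii) [wooden(b) → active(item1)]; (vi) [wooden(b) ∧ penguin(b) → ready(a)]. New: active(item1), ready(a).
active(item1) first appears in round 3.

3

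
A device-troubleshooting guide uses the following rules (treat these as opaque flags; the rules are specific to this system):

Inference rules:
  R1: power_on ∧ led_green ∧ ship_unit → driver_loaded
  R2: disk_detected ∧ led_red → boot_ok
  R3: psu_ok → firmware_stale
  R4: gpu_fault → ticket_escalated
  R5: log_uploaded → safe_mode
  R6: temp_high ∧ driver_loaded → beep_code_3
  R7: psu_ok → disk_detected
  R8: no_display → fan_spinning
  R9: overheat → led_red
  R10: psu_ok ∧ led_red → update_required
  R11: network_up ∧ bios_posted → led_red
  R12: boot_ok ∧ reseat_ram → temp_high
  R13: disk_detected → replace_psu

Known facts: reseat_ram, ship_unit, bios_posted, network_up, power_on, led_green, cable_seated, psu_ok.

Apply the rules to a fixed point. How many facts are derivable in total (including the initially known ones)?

Round 1: R1 [power_on ∧ led_green ∧ ship_unit → driver_loaded]; R3 [psu_ok → firmware_stale]; R7 [psu_ok → disk_detected]; R11 [network_up ∧ bios_posted → led_red]. Adds driver_loaded, firmware_stale, disk_detected, led_red.
Round 2: R2 [disk_detected ∧ led_red → boot_ok]; R10 [psu_ok ∧ led_red → update_required]; R13 [disk_detected → replace_psu]. Adds boot_ok, update_required, replace_psu.
Round 3: R12 [boot_ok ∧ reseat_ram → temp_high]. Adds temp_high.
Round 4: R6 [temp_high ∧ driver_loaded → beep_code_3]. Adds beep_code_3.
Closure: {beep_code_3, bios_posted, boot_ok, cable_seated, disk_detected, driver_loaded, firmware_stale, led_green, led_red, network_up, power_on, psu_ok, replace_psu, reseat_ram, ship_unit, temp_high, update_required} — 17 facts.

17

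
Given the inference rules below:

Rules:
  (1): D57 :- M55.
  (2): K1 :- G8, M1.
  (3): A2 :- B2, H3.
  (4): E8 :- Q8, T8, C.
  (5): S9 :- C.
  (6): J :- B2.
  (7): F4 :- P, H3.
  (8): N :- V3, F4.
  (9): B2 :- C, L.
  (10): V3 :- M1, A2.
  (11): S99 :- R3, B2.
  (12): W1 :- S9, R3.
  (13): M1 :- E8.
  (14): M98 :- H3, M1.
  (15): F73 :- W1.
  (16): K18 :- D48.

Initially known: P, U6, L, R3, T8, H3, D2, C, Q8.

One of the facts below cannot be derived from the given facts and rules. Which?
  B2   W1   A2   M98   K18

[1] (4) [E8 :- Q8, T8, C.]; (5) [S9 :- C.]; (7) [F4 :- P, H3.]; (9) [B2 :- C, L.]. ⇒ new: E8, S9, F4, B2.
[2] (3) [A2 :- B2, H3.]; (6) [J :- B2.]; (11) [S99 :- R3, B2.]; (12) [W1 :- S9, R3.]; (13) [M1 :- E8.]. ⇒ new: A2, J, S99, W1, M1.
[3] (10) [V3 :- M1, A2.]; (14) [M98 :- H3, M1.]; (15) [F73 :- W1.]. ⇒ new: V3, M98, F73.
[4] (8) [N :- V3, F4.]. ⇒ new: N.
Derived: B2 (round 1), A2 (round 2), M98 (round 3), W1 (round 2). K18 never appears in any round.

K18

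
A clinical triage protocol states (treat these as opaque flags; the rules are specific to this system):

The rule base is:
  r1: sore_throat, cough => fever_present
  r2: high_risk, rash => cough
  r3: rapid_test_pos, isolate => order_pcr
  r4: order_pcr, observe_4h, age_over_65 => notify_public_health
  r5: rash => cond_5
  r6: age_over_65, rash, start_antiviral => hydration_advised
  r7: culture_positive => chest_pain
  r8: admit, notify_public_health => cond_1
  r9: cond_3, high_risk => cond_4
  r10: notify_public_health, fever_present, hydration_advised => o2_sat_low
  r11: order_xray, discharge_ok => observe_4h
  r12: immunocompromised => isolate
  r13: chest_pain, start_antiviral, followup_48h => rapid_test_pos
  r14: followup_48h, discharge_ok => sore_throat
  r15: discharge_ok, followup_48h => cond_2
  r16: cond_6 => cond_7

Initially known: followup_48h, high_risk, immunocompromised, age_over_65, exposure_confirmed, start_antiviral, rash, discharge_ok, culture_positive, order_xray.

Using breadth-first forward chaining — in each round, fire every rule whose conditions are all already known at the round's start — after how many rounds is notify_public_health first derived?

4

Round 1 fires r2, r5, r6, r7, r11, r12, r14, r15, giving cough, cond_5, hydration_advised, chest_pain, observe_4h, isolate, sore_throat, cond_2.
Round 2 fires r1, r13, giving fever_present, rapid_test_pos.
Round 3 fires r3, giving order_pcr.
Round 4 fires r4, giving notify_public_health.
notify_public_health first appears in round 4.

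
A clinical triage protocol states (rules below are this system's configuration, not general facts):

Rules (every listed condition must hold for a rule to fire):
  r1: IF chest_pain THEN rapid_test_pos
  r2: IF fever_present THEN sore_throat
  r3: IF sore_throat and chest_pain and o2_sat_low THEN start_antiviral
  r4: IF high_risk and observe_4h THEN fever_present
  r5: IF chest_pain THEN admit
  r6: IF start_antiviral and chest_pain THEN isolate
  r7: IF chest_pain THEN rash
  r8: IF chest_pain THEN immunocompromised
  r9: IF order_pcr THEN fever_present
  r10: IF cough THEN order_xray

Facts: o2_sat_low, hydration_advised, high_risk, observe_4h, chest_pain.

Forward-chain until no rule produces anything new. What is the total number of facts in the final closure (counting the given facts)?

13

Round 1 fires r1, r4, r5, r7, r8, giving rapid_test_pos, fever_present, admit, rash, immunocompromised.
Round 2 fires r2, giving sore_throat.
Round 3 fires r3, giving start_antiviral.
Round 4 fires r6, giving isolate.
Closure: {admit, chest_pain, fever_present, high_risk, hydration_advised, immunocompromised, isolate, o2_sat_low, observe_4h, rapid_test_pos, rash, sore_throat, start_antiviral} — 13 facts.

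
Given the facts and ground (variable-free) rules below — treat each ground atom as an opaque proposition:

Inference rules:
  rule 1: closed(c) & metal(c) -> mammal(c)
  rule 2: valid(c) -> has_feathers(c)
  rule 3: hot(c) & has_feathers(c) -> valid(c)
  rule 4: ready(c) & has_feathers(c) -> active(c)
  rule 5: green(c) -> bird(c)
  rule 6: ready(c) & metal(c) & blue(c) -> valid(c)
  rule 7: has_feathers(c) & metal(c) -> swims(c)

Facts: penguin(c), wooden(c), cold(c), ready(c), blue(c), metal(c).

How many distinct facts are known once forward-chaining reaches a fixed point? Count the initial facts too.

Round 1: rule 6 [ready(c) & metal(c) & blue(c) -> valid(c)]. New: valid(c).
Round 2: rule 2 [valid(c) -> has_feathers(c)]. New: has_feathers(c).
Round 3: rule 4 [ready(c) & has_feathers(c) -> active(c)]; rule 7 [has_feathers(c) & metal(c) -> swims(c)]. New: active(c), swims(c).
Closure: {active(c), blue(c), cold(c), has_feathers(c), metal(c), penguin(c), ready(c), swims(c), valid(c), wooden(c)} — 10 facts.

10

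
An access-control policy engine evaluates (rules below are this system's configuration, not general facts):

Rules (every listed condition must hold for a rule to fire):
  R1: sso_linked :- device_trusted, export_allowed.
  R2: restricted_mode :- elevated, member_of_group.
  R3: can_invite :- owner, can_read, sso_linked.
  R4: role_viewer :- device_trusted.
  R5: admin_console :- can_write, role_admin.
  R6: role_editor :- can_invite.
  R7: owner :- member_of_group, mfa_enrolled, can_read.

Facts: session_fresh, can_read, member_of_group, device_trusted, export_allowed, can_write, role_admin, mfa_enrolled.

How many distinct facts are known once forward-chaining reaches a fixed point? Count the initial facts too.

[1] R1 [sso_linked :- device_trusted, export_allowed.]; R4 [role_viewer :- device_trusted.]; R5 [admin_console :- can_write, role_admin.]; R7 [owner :- member_of_group, mfa_enrolled, can_read.]. ⇒ new: sso_linked, role_viewer, admin_console, owner.
[2] R3 [can_invite :- owner, can_read, sso_linked.]. ⇒ new: can_invite.
[3] R6 [role_editor :- can_invite.]. ⇒ new: role_editor.
Closure: {admin_console, can_invite, can_read, can_write, device_trusted, export_allowed, member_of_group, mfa_enrolled, owner, role_admin, role_editor, role_viewer, session_fresh, sso_linked} — 14 facts.

14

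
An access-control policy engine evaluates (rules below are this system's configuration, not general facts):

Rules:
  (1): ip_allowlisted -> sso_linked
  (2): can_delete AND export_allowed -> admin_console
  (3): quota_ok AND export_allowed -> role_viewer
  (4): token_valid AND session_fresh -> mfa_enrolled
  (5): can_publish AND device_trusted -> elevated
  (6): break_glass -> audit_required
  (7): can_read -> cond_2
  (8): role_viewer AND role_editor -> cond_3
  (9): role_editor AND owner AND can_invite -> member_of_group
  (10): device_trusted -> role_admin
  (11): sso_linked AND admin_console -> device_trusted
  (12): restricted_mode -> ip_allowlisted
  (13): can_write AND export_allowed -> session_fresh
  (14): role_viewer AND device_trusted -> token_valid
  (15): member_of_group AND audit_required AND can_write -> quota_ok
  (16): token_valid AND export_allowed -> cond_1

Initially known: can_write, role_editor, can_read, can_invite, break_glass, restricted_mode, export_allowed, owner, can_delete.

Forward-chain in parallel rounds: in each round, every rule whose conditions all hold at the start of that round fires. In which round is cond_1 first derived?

Round 1: (2) [can_delete AND export_allowed -> admin_console]; (6) [break_glass -> audit_required]; (7) [can_read -> cond_2]; (9) [role_editor AND owner AND can_invite -> member_of_group]; (12) [restricted_mode -> ip_allowlisted]; (13) [can_write AND export_allowed -> session_fresh]. Adds admin_console, audit_required, cond_2, member_of_group, ip_allowlisted, session_fresh.
Round 2: (1) [ip_allowlisted -> sso_linked]; (15) [member_of_group AND audit_required AND can_write -> quota_ok]. Adds sso_linked, quota_ok.
Round 3: (3) [quota_ok AND export_allowed -> role_viewer]; (11) [sso_linked AND admin_console -> device_trusted]. Adds role_viewer, device_trusted.
Round 4: (8) [role_viewer AND role_editor -> cond_3]; (10) [device_trusted -> role_admin]; (14) [role_viewer AND device_trusted -> token_valid]. Adds cond_3, role_admin, token_valid.
Round 5: (4) [token_valid AND session_fresh -> mfa_enrolled]; (16) [token_valid AND export_allowed -> cond_1]. Adds mfa_enrolled, cond_1.
cond_1 first appears in round 5.

5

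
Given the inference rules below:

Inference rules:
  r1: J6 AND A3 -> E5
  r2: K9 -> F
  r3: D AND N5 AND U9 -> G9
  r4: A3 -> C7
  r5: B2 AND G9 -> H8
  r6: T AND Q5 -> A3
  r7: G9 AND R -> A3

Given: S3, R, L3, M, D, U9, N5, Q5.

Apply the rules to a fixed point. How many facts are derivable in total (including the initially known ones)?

Round 1 — r3, derive G9.
Round 2 — r7, derive A3.
Round 3 — r4, derive C7.
Closure: {A3, C7, D, G9, L3, M, N5, Q5, R, S3, U9} — 11 facts.

11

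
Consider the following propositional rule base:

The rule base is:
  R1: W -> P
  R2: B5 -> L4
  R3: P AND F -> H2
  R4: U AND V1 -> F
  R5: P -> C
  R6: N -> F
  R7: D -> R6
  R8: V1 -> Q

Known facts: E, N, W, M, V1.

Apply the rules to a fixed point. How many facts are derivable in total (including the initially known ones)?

Round 1: R1 [W -> P]; R6 [N -> F]; R8 [V1 -> Q]. Adds P, F, Q.
Round 2: R3 [P AND F -> H2]; R5 [P -> C]. Adds H2, C.
Closure: {C, E, F, H2, M, N, P, Q, V1, W} — 10 facts.

10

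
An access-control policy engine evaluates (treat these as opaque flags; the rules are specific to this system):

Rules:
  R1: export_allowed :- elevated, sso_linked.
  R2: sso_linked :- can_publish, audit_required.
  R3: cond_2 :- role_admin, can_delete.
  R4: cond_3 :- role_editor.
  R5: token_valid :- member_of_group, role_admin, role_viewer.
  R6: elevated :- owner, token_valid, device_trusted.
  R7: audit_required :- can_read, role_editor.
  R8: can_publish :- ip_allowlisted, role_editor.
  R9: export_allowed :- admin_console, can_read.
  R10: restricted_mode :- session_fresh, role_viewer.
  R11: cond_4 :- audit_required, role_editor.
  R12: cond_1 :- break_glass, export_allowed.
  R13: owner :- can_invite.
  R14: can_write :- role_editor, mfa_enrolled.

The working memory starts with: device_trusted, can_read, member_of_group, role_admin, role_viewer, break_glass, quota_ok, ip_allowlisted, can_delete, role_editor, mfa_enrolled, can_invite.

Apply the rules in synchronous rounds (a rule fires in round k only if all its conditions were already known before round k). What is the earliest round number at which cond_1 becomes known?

Round 1 fires R3, R4, R5, R7, R8, R13, R14, giving cond_2, cond_3, token_valid, audit_required, can_publish, owner, can_write.
Round 2 fires R2, R6, R11, giving sso_linked, elevated, cond_4.
Round 3 fires R1, giving export_allowed.
Round 4 fires R12, giving cond_1.
cond_1 first appears in round 4.

4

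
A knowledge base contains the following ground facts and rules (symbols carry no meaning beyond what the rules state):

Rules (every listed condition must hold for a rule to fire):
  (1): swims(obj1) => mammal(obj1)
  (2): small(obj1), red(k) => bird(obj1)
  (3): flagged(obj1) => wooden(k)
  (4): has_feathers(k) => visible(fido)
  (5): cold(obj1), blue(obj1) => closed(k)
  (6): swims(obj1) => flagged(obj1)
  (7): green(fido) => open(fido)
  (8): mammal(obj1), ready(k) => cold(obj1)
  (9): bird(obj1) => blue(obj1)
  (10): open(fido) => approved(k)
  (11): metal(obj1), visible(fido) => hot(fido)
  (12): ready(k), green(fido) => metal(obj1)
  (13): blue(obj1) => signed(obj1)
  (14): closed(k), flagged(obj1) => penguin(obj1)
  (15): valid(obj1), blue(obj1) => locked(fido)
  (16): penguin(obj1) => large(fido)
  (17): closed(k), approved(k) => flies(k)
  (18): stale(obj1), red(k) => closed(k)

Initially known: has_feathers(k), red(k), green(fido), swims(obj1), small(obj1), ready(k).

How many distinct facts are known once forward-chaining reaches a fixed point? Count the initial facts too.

[1] (1) [swims(obj1) => mammal(obj1)]; (2) [small(obj1), red(k) => bird(obj1)]; (4) [has_feathers(k) => visible(fido)]; (6) [swims(obj1) => flagged(obj1)]; (7) [green(fido) => open(fido)]; (12) [ready(k), green(fido) => metal(obj1)]. ⇒ new: mammal(obj1), bird(obj1), visible(fido), flagged(obj1), open(fido), metal(obj1).
[2] (3) [flagged(obj1) => wooden(k)]; (8) [mammal(obj1), ready(k) => cold(obj1)]; (9) [bird(obj1) => blue(obj1)]; (10) [open(fido) => approved(k)]; (11) [metal(obj1), visible(fido) => hot(fido)]. ⇒ new: wooden(k), cold(obj1), blue(obj1), approved(k), hot(fido).
[3] (5) [cold(obj1), blue(obj1) => closed(k)]; (13) [blue(obj1) => signed(obj1)]. ⇒ new: closed(k), signed(obj1).
[4] (14) [closed(k), flagged(obj1) => penguin(obj1)]; (17) [closed(k), approved(k) => flies(k)]. ⇒ new: penguin(obj1), flies(k).
[5] (16) [penguin(obj1) => large(fido)]. ⇒ new: large(fido).
Closure: {approved(k), bird(obj1), blue(obj1), closed(k), cold(obj1), flagged(obj1), flies(k), green(fido), has_feathers(k), hot(fido), large(fido), mammal(obj1), metal(obj1), open(fido), penguin(obj1), ready(k), red(k), signed(obj1), small(obj1), swims(obj1), visible(fido), wooden(k)} — 22 facts.

22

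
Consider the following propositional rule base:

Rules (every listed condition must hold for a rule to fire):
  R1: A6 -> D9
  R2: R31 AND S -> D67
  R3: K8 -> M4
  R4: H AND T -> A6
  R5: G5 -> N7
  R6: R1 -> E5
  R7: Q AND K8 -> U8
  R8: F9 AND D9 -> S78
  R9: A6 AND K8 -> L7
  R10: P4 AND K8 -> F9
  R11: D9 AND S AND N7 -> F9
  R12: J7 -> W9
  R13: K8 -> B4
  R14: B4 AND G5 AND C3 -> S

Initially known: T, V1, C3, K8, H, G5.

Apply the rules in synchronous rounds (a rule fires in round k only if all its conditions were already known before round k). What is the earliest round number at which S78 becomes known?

4

[1] R3 [K8 -> M4]; R4 [H AND T -> A6]; R5 [G5 -> N7]; R13 [K8 -> B4]. ⇒ new: M4, A6, N7, B4.
[2] R1 [A6 -> D9]; R9 [A6 AND K8 -> L7]; R14 [B4 AND G5 AND C3 -> S]. ⇒ new: D9, L7, S.
[3] R11 [D9 AND S AND N7 -> F9]. ⇒ new: F9.
[4] R8 [F9 AND D9 -> S78]. ⇒ new: S78.
S78 first appears in round 4.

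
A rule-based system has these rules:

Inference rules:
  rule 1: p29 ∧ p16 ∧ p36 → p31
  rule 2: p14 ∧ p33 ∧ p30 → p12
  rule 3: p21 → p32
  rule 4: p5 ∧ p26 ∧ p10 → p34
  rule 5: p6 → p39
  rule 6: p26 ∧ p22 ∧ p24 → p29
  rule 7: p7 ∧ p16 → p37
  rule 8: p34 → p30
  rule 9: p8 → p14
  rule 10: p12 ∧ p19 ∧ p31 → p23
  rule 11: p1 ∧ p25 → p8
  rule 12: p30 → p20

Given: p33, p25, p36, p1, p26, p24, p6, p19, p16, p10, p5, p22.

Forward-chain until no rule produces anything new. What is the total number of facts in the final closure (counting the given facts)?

22

Round 1: rule 4 [p5 ∧ p26 ∧ p10 → p34]; rule 5 [p6 → p39]; rule 6 [p26 ∧ p22 ∧ p24 → p29]; rule 11 [p1 ∧ p25 → p8]. New: p34, p39, p29, p8.
Round 2: rule 1 [p29 ∧ p16 ∧ p36 → p31]; rule 8 [p34 → p30]; rule 9 [p8 → p14]. New: p31, p30, p14.
Round 3: rule 2 [p14 ∧ p33 ∧ p30 → p12]; rule 12 [p30 → p20]. New: p12, p20.
Round 4: rule 10 [p12 ∧ p19 ∧ p31 → p23]. New: p23.
Closure: {p1, p10, p12, p14, p16, p19, p20, p22, p23, p24, p25, p26, p29, p30, p31, p33, p34, p36, p39, p5, p6, p8} — 22 facts.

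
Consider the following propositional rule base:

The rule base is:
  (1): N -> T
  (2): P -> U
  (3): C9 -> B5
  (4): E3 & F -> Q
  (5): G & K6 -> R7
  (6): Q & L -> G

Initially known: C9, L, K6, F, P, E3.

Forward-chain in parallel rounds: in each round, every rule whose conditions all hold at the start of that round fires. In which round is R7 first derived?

3

Round 1 fires (2), (3), (4), giving U, B5, Q.
Round 2 fires (6), giving G.
Round 3 fires (5), giving R7.
R7 first appears in round 3.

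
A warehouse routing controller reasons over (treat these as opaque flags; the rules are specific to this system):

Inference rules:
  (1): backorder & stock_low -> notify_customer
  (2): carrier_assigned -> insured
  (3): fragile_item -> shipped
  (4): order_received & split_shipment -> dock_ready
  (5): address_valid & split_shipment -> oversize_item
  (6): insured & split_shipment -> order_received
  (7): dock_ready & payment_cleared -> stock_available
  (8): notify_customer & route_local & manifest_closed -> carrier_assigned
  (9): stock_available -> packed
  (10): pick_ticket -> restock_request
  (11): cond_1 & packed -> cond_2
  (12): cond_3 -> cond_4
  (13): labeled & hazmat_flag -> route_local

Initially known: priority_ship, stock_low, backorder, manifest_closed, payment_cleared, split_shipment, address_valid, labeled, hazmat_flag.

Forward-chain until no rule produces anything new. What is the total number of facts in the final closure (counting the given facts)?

Round 1 — (1), (5), (13), derive notify_customer, oversize_item, route_local.
Round 2 — (8), derive carrier_assigned.
Round 3 — (2), derive insured.
Round 4 — (6), derive order_received.
Round 5 — (4), derive dock_ready.
Round 6 — (7), derive stock_available.
Round 7 — (9), derive packed.
Closure: {address_valid, backorder, carrier_assigned, dock_ready, hazmat_flag, insured, labeled, manifest_closed, notify_customer, order_received, oversize_item, packed, payment_cleared, priority_ship, route_local, split_shipment, stock_available, stock_low} — 18 facts.

18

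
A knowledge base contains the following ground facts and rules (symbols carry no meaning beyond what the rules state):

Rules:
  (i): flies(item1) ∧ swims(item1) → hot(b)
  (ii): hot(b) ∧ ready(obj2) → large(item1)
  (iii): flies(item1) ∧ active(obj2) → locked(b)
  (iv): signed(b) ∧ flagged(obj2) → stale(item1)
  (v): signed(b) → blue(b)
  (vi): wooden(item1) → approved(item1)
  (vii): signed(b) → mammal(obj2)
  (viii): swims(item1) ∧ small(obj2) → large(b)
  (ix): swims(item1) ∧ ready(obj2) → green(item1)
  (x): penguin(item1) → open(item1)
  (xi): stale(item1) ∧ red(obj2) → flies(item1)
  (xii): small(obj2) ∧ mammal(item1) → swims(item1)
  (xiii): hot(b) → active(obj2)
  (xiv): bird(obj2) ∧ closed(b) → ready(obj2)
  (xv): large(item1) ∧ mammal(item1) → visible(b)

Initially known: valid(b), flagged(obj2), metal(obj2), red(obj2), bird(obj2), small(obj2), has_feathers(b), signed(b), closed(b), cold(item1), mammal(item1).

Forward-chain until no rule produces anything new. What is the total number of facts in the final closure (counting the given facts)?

24

Round 1: (iv) [signed(b) ∧ flagged(obj2) → stale(item1)]; (v) [signed(b) → blue(b)]; (vii) [signed(b) → mammal(obj2)]; (xii) [small(obj2) ∧ mammal(item1) → swims(item1)]; (xiv) [bird(obj2) ∧ closed(b) → ready(obj2)]. New: stale(item1), blue(b), mammal(obj2), swims(item1), ready(obj2).
Round 2: (viii) [swims(item1) ∧ small(obj2) → large(b)]; (ix) [swims(item1) ∧ ready(obj2) → green(item1)]; (xi) [stale(item1) ∧ red(obj2) → flies(item1)]. New: large(b), green(item1), flies(item1).
Round 3: (i) [flies(item1) ∧ swims(item1) → hot(b)]. New: hot(b).
Round 4: (ii) [hot(b) ∧ ready(obj2) → large(item1)]; (xiii) [hot(b) → active(obj2)]. New: large(item1), active(obj2).
Round 5: (iii) [flies(item1) ∧ active(obj2) → locked(b)]; (xv) [large(item1) ∧ mammal(item1) → visible(b)]. New: locked(b), visible(b).
Closure: {active(obj2), bird(obj2), blue(b), closed(b), cold(item1), flagged(obj2), flies(item1), green(item1), has_feathers(b), hot(b), large(b), large(item1), locked(b), mammal(item1), mammal(obj2), metal(obj2), ready(obj2), red(obj2), signed(b), small(obj2), stale(item1), swims(item1), valid(b), visible(b)} — 24 facts.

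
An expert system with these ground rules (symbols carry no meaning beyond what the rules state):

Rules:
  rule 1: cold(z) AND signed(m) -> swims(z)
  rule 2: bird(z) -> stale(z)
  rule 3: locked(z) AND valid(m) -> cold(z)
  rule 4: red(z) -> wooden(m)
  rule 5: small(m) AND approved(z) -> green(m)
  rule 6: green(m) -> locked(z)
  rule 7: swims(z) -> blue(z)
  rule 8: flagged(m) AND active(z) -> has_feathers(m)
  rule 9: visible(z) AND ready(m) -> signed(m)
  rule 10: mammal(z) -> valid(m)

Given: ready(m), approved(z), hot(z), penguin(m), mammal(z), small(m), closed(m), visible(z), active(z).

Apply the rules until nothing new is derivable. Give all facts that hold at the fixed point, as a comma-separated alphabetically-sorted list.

active(z), approved(z), blue(z), closed(m), cold(z), green(m), hot(z), locked(z), mammal(z), penguin(m), ready(m), signed(m), small(m), swims(z), valid(m), visible(z)

Round 1: rule 5 [small(m) AND approved(z) -> green(m)]; rule 9 [visible(z) AND ready(m) -> signed(m)]; rule 10 [mammal(z) -> valid(m)]. New: green(m), signed(m), valid(m).
Round 2: rule 6 [green(m) -> locked(z)]. New: locked(z).
Round 3: rule 3 [locked(z) AND valid(m) -> cold(z)]. New: cold(z).
Round 4: rule 1 [cold(z) AND signed(m) -> swims(z)]. New: swims(z).
Round 5: rule 7 [swims(z) -> blue(z)]. New: blue(z).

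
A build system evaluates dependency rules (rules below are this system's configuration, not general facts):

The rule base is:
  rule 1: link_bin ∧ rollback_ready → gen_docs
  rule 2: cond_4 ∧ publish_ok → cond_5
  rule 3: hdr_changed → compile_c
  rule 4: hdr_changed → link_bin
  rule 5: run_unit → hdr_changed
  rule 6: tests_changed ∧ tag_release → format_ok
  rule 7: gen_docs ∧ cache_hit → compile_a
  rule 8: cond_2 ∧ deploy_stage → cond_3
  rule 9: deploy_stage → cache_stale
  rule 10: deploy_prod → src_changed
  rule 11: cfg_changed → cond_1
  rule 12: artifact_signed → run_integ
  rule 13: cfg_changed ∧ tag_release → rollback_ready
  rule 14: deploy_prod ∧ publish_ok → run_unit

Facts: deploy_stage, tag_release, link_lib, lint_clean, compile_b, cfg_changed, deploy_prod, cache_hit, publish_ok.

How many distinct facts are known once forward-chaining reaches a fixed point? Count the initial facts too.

Round 1 — rule 9, rule 10, rule 11, rule 13, rule 14, derive cache_stale, src_changed, cond_1, rollback_ready, run_unit.
Round 2 — rule 5, derive hdr_changed.
Round 3 — rule 3, rule 4, derive compile_c, link_bin.
Round 4 — rule 1, derive gen_docs.
Round 5 — rule 7, derive compile_a.
Closure: {cache_hit, cache_stale, cfg_changed, compile_a, compile_b, compile_c, cond_1, deploy_prod, deploy_stage, gen_docs, hdr_changed, link_bin, link_lib, lint_clean, publish_ok, rollback_ready, run_unit, src_changed, tag_release} — 19 facts.

19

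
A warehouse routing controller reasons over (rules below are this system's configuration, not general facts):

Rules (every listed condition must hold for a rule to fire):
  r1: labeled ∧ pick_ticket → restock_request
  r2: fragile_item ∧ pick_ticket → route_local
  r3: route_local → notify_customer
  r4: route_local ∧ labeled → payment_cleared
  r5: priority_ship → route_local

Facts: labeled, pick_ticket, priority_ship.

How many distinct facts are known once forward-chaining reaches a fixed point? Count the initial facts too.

7

Round 1 — r1, r5, derive restock_request, route_local.
Round 2 — r3, r4, derive notify_customer, payment_cleared.
Closure: {labeled, notify_customer, payment_cleared, pick_ticket, priority_ship, restock_request, route_local} — 7 facts.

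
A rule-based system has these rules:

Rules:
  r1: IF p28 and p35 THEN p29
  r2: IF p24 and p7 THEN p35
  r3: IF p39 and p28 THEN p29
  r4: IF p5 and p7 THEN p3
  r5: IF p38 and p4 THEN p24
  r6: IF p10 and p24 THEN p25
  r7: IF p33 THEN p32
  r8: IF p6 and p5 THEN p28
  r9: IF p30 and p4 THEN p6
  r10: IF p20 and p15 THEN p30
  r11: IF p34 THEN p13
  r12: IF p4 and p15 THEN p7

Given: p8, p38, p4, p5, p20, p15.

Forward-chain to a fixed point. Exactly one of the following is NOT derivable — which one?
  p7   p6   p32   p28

p32

Round 1: r5 [IF p38 and p4 THEN p24]; r10 [IF p20 and p15 THEN p30]; r12 [IF p4 and p15 THEN p7]. New: p24, p30, p7.
Round 2: r2 [IF p24 and p7 THEN p35]; r4 [IF p5 and p7 THEN p3]; r9 [IF p30 and p4 THEN p6]. New: p35, p3, p6.
Round 3: r8 [IF p6 and p5 THEN p28]. New: p28.
Round 4: r1 [IF p28 and p35 THEN p29]. New: p29.
Derived: p7 (round 1), p28 (round 3), p6 (round 2). p32 never appears in any round.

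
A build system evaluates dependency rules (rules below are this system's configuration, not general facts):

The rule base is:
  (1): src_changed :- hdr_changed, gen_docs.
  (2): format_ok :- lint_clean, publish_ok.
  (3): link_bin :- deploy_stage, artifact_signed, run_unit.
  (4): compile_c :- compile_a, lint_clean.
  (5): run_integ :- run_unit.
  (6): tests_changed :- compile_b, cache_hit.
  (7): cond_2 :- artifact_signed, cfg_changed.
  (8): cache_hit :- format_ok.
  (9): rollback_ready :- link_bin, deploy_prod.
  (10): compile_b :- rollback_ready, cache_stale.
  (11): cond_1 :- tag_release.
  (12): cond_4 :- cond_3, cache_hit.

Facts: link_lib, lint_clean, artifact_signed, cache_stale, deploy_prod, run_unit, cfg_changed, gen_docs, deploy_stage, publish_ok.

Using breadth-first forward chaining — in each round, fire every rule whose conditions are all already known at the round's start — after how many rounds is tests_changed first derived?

Round 1 — (2), (3), (5), (7), derive format_ok, link_bin, run_integ, cond_2.
Round 2 — (8), (9), derive cache_hit, rollback_ready.
Round 3 — (10), derive compile_b.
Round 4 — (6), derive tests_changed.
tests_changed first appears in round 4.

4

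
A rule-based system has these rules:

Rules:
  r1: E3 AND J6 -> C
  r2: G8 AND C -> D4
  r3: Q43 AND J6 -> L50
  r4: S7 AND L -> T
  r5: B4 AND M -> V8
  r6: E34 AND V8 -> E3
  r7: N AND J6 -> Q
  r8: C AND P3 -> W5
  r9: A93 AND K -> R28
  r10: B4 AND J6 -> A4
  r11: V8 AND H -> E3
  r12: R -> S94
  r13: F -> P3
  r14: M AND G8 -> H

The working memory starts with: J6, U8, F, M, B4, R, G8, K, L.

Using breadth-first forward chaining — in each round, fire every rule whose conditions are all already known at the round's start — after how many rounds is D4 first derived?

Round 1 — r5, r10, r12, r13, r14, derive V8, A4, S94, P3, H.
Round 2 — r11, derive E3.
Round 3 — r1, derive C.
Round 4 — r2, r8, derive D4, W5.
D4 first appears in round 4.

4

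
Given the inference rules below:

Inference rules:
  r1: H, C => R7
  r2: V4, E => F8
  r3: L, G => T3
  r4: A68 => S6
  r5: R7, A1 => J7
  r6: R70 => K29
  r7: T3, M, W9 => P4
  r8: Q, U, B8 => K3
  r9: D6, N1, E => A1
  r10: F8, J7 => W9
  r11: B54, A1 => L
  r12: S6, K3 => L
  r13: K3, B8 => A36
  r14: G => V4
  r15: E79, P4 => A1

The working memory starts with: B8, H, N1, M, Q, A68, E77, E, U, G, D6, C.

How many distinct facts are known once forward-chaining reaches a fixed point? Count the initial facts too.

[1] r1 [H, C => R7]; r4 [A68 => S6]; r8 [Q, U, B8 => K3]; r9 [D6, N1, E => A1]; r14 [G => V4]. ⇒ new: R7, S6, K3, A1, V4.
[2] r2 [V4, E => F8]; r5 [R7, A1 => J7]; r12 [S6, K3 => L]; r13 [K3, B8 => A36]. ⇒ new: F8, J7, L, A36.
[3] r3 [L, G => T3]; r10 [F8, J7 => W9]. ⇒ new: T3, W9.
[4] r7 [T3, M, W9 => P4]. ⇒ new: P4.
Closure: {A1, A36, A68, B8, C, D6, E, E77, F8, G, H, J7, K3, L, M, N1, P4, Q, R7, S6, T3, U, V4, W9} — 24 facts.

24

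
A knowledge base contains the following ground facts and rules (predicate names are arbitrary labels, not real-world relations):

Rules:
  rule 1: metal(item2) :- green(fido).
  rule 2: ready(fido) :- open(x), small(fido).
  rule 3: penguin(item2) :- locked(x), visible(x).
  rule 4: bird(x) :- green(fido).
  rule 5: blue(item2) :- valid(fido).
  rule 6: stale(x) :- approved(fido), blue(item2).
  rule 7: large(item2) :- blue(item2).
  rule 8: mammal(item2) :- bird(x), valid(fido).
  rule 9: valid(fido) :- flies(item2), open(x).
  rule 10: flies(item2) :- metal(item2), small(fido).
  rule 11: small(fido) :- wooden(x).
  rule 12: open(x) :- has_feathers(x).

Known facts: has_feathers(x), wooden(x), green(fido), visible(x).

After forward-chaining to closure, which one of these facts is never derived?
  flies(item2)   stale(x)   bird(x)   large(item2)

stale(x)

Round 1 fires rule 1, rule 4, rule 11, rule 12, giving metal(item2), bird(x), small(fido), open(x).
Round 2 fires rule 2, rule 10, giving ready(fido), flies(item2).
Round 3 fires rule 9, giving valid(fido).
Round 4 fires rule 5, rule 8, giving blue(item2), mammal(item2).
Round 5 fires rule 7, giving large(item2).
Derived: flies(item2) (round 2), large(item2) (round 5), bird(x) (round 1). stale(x) never appears in any round.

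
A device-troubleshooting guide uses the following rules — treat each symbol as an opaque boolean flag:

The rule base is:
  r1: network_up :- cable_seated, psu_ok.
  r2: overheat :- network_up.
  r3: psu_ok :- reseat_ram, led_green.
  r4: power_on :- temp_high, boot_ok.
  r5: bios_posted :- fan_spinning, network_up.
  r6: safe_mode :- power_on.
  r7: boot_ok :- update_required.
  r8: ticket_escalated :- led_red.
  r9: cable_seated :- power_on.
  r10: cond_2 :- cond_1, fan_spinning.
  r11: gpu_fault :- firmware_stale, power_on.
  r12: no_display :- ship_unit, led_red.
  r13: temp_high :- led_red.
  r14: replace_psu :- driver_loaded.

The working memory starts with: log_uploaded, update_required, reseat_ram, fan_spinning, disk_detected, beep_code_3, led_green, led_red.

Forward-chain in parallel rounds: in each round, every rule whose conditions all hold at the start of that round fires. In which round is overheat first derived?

5

[1] r3 [psu_ok :- reseat_ram, led_green.]; r7 [boot_ok :- update_required.]; r8 [ticket_escalated :- led_red.]; r13 [temp_high :- led_red.]. ⇒ new: psu_ok, boot_ok, ticket_escalated, temp_high.
[2] r4 [power_on :- temp_high, boot_ok.]. ⇒ new: power_on.
[3] r6 [safe_mode :- power_on.]; r9 [cable_seated :- power_on.]. ⇒ new: safe_mode, cable_seated.
[4] r1 [network_up :- cable_seated, psu_ok.]. ⇒ new: network_up.
[5] r2 [overheat :- network_up.]; r5 [bios_posted :- fan_spinning, network_up.]. ⇒ new: overheat, bios_posted.
overheat first appears in round 5.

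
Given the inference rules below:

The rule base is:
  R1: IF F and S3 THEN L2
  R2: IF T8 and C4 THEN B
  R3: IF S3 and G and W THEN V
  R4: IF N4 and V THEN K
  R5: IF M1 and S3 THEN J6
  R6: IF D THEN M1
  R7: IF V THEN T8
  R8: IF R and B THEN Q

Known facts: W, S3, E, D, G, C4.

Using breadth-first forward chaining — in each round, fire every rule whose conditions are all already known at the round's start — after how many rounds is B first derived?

Round 1: R3 [IF S3 and G and W THEN V]; R6 [IF D THEN M1]. Adds V, M1.
Round 2: R5 [IF M1 and S3 THEN J6]; R7 [IF V THEN T8]. Adds J6, T8.
Round 3: R2 [IF T8 and C4 THEN B]. Adds B.
B first appears in round 3.

3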